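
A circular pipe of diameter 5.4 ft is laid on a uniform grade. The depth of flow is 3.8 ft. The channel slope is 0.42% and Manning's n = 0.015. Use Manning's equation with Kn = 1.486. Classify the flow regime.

For a circular section of diameter D = 5.4 ft at depth y = 3.8 ft, the central angle is θ = 2 arccos(1 − 2y/D) = 3.981 rad. Then A = (D²/8)(θ − sin θ) = 17.22 ft² and P = Dθ/2 = 10.75 ft.
Hydraulic radius R = A/P = 17.22/10.75 = 1.602 ft.
V = (1.486/n) R^(2/3) √S = (1.486/0.015) × 1.602^(2/3) × √0.0042 = 8.791 ft/s. Hydraulic depth D_h = A/T = 17.22/4.932 = 3.492 ft.
Froude number Fr = V/√(g·D_h) = 8.791/√(32.2×3.492) = 0.829, which is less than 1, so the flow is subcritical.

subcritical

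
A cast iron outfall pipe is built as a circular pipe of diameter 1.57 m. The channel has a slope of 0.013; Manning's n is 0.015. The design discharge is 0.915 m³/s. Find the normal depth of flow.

y_n = 0.361 m

Manning's equation rearranged: A R^(2/3) = nQ / (1·√S) = 0.015 × 0.915 / (√0.013) = 0.1204.
Trying y = 0.323 m: A R^(2/3) = 0.09623 — too small.
Trying y = 0.361 m: A R^(2/3) = 0.1203 — close enough.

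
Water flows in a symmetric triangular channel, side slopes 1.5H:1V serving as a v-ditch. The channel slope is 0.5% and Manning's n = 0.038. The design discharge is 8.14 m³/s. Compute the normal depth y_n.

y_n = 1.86 m

Manning's equation rearranged: A R^(2/3) = nQ / (1·√S) = 0.038 × 8.14 / (√0.005) = 4.374.
Try y = 1.4 m: A R^(2/3) = 2.05 — short.
Try y = 1.86 m: A R^(2/3) = 4.374 — close enough.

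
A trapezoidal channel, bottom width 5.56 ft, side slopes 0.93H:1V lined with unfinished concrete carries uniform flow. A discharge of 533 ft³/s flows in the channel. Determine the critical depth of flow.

y_c = 4.98 ft

At critical depth, Q² T / (g A³) = 1, i.e. A³/T = Q²/g = 533²/32.2 = 8823.
At y = 5.87 ft: A³/T = 16420 — too large.
At y = 4.36 ft: A³/T = 5389 — too small.
At y = 4.98 ft: A³/T = 8820 — matches.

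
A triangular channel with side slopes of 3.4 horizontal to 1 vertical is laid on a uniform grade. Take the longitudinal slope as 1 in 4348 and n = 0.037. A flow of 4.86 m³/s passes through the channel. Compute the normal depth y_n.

Manning's equation rearranged: A R^(2/3) = nQ / (1·√S) = 0.037 × 4.86 / (√0.00023) = 11.86.
Trying y = 2.42 m: A R^(2/3) = 21.99 — too large.
Trying y = 1.92 m: A R^(2/3) = 11.86 — matches.

y_n = 1.92 m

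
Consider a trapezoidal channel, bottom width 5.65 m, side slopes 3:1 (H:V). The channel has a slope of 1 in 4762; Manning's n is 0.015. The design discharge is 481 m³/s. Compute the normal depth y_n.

y_n = 7.31 m

Manning's equation rearranged: A R^(2/3) = nQ / (1·√S) = 0.015 × 481 / (√0.00021) = 497.9.
Trying y = 8.78 m: A R^(2/3) = 775.8 — too large.
Trying y = 6.19 m: A R^(2/3) = 335.4 — too small.
Trying y = 7.31 m: A R^(2/3) = 498.3 — close enough.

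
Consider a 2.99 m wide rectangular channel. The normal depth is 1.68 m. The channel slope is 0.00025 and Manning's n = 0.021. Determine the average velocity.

Flow area A = b·y = 2.99 × 1.68 = 5.023 m². Wetted perimeter P = b + 2y = 2.99 + 2×1.68 = 6.35 m.
Hydraulic radius R = A/P = 5.023/6.35 = 0.7911 m.
From Manning's equation, V = (1/n) R^(2/3) S^(1/2) = (1/0.021) × 0.7911^(2/3) × 0.00025^(1/2) = 0.644 m/s.

V = 0.644 m/s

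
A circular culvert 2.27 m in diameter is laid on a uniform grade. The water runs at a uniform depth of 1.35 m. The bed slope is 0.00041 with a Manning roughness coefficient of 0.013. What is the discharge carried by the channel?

Q = 2.86 m³/s

For a circular section of diameter D = 2.27 m at depth y = 1.35 m, the central angle is θ = 2 arccos(1 − 2y/D) = 3.523 rad. Then A = (D²/8)(θ − sin θ) = 2.509 m² and P = Dθ/2 = 3.998 m.
Hydraulic radius R = A/P = 2.509/3.998 = 0.6274 m.
Manning's equation: Q = (1/n) A R^(2/3) S^(1/2) = (1/0.013) × 2.509 × 0.6274^(2/3) × 0.00041^(1/2) = 2.86 m³/s.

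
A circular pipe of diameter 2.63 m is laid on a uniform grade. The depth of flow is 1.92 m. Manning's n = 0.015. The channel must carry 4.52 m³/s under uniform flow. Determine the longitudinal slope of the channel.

S = 0.000349

For a circular section of diameter D = 2.63 m at depth y = 1.92 m, the central angle is θ = 2 arccos(1 − 2y/D) = 4.098 rad. Then A = (D²/8)(θ − sin θ) = 4.249 m² and P = Dθ/2 = 5.389 m.
Hydraulic radius R = A/P = 4.249/5.389 = 0.7886 m.
From Manning's equation, S = [nQ / (1 A R^(2/3))]² = [0.015 × 4.52 / (1 × 4.249 × 0.7886^(2/3))]² = 0.000349.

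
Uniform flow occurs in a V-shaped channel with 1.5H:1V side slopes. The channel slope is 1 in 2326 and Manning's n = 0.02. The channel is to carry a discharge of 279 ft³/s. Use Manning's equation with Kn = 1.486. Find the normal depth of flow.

y_n = 7.51 ft

Manning's equation rearranged: A R^(2/3) = nQ / (1.486·√S) = 0.02 × 279 / (1.486 × √0.0004299) = 181.1.
Trying y = 8.17 ft: A R^(2/3) = 226.3 — too large.
Trying y = 5.62 ft: A R^(2/3) = 83.46 — too small.
Trying y = 7.51 ft: A R^(2/3) = 180.8 — ≈ 181.1.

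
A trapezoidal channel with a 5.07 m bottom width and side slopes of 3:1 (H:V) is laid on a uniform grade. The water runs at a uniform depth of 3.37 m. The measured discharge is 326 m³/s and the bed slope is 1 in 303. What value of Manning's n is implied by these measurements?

With bottom width b = 5.07 m and side slope z = 3: A = (b + zy)y = (5.07 + 3×3.37)×3.37 = 51.16 m²; P = b + 2y√(1+z²) = 5.07 + 2×3.37×3.162 = 26.38 m.
Hydraulic radius R = A/P = 51.16/26.38 = 1.939 m.
Rearranging Manning's equation: n = (1/Q) A R^(2/3) S^(1/2) = (1/326) × 51.16 × 1.939^(2/3) × √0.0033 = 0.014.

n = 0.014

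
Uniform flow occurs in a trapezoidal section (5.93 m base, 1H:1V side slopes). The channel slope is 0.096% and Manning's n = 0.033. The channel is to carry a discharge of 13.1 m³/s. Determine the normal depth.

y_n = 1.65 m

Manning's equation rearranged: A R^(2/3) = nQ / (1·√S) = 0.033 × 13.1 / (√0.00096) = 13.95.
Try y = 1.81 m: A R^(2/3) = 16.41 — over.
Try y = 1.48 m: A R^(2/3) = 11.57 — short.
Try y = 1.65 m: A R^(2/3) = 13.97 — ≈ 13.95.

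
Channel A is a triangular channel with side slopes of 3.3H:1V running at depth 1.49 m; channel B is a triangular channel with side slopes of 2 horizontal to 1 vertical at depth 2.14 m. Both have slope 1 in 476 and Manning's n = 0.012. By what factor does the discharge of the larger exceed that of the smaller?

Channel A: For a triangular section with side slope z = 3.3: A = zy² = 3.3×1.49² = 7.326 m²; P = 2y√(1+z²) = 2×1.49×3.448 = 10.28 m. Hydraulic radius R = A/P = 7.326/10.28 = 0.713 m. Q_A = (1/0.012)·7.326·0.713^(2/3)·√0.002101 = 22.33 m³/s.
Channel B: For a triangular section with side slope z = 2: A = zy² = 2×2.14² = 9.159 m²; P = 2y√(1+z²) = 2×2.14×2.236 = 9.57 m. Hydraulic radius R = A/P = 9.159/9.57 = 0.957 m. Q_B = (1/0.012)·9.159·0.957^(2/3)·√0.002101 = 33.97 m³/s.
The larger discharge is 33.97 m³/s and the smaller is 22.33 m³/s; the ratio is 1.52.

1.52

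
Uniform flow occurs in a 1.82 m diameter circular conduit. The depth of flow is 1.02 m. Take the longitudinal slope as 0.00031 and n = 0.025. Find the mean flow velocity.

V = 0.436 m/s

For a circular section of diameter D = 1.82 m at depth y = 1.02 m, the central angle is θ = 2 arccos(1 − 2y/D) = 3.384 rad. Then A = (D²/8)(θ − sin θ) = 1.5 m² and P = Dθ/2 = 3.079 m.
Hydraulic radius R = A/P = 1.5/3.079 = 0.4873 m.
From Manning's equation, V = (1/n) R^(2/3) S^(1/2) = (1/0.025) × 0.4873^(2/3) × 0.00031^(1/2) = 0.436 m/s.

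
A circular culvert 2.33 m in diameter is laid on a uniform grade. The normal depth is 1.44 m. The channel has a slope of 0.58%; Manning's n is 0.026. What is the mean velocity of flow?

V = 2.21 m/s

For a circular section of diameter D = 2.33 m at depth y = 1.44 m, the central angle is θ = 2 arccos(1 − 2y/D) = 3.618 rad. Then A = (D²/8)(θ − sin θ) = 2.767 m² and P = Dθ/2 = 4.215 m.
Hydraulic radius R = A/P = 2.767/4.215 = 0.6564 m.
From Manning's equation, V = (1/n) R^(2/3) S^(1/2) = (1/0.026) × 0.6564^(2/3) × 0.0058^(1/2) = 2.21 m/s.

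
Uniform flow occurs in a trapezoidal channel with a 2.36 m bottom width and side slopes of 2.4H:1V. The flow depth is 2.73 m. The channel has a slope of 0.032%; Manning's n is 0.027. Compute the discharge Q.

Q = 20.8 m³/s

With bottom width b = 2.36 m and side slope z = 2.4: A = (b + zy)y = (2.36 + 2.4×2.73)×2.73 = 24.33 m²; P = b + 2y√(1+z²) = 2.36 + 2×2.73×2.6 = 16.56 m.
Hydraulic radius R = A/P = 24.33/16.56 = 1.47 m.
Manning's equation: Q = (1/n) A R^(2/3) S^(1/2) = (1/0.027) × 24.33 × 1.47^(2/3) × 0.00032^(1/2) = 20.8 m³/s.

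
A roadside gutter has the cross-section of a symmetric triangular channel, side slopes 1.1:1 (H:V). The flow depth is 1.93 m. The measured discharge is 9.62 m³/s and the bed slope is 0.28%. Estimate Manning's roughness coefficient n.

For a triangular section with side slope z = 1.1: A = zy² = 1.1×1.93² = 4.097 m²; P = 2y√(1+z²) = 2×1.93×1.487 = 5.738 m.
Hydraulic radius R = A/P = 4.097/5.738 = 0.714 m.
Rearranging Manning's equation: n = (1/Q) A R^(2/3) S^(1/2) = (1/9.62) × 4.097 × 0.714^(2/3) × √0.0028 = 0.018.

n = 0.018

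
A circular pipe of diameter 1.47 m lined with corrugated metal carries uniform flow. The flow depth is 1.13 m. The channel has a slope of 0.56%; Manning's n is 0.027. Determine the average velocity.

For a circular section of diameter D = 1.47 m at depth y = 1.13 m, the central angle is θ = 2 arccos(1 − 2y/D) = 4.276 rad. Then A = (D²/8)(θ − sin θ) = 1.4 m² and P = Dθ/2 = 3.143 m.
Hydraulic radius R = A/P = 1.4/3.143 = 0.4454 m.
From Manning's equation, V = (1/n) R^(2/3) S^(1/2) = (1/0.027) × 0.4454^(2/3) × 0.0056^(1/2) = 1.62 m/s.

V = 1.62 m/s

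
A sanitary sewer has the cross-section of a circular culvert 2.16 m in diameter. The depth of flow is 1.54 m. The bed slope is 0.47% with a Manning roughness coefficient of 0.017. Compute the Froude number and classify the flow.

subcritical

For a circular section of diameter D = 2.16 m at depth y = 1.54 m, the central angle is θ = 2 arccos(1 − 2y/D) = 4.022 rad. Then A = (D²/8)(θ − sin θ) = 2.795 m² and P = Dθ/2 = 4.343 m.
Hydraulic radius R = A/P = 2.795/4.343 = 0.6435 m.
V = (1/n) R^(2/3) √S = (1/0.017) × 0.6435^(2/3) × √0.0047 = 3.006 m/s. Hydraulic depth D_h = A/T = 2.795/1.954 = 1.43 m.
Froude number Fr = V/√(g·D_h) = 3.006/√(9.81×1.43) = 0.802, which is less than 1, so the flow is subcritical.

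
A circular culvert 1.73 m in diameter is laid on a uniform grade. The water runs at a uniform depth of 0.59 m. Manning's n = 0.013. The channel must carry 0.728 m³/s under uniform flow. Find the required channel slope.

For a circular section of diameter D = 1.73 m at depth y = 0.59 m, the central angle is θ = 2 arccos(1 − 2y/D) = 2.495 rad. Then A = (D²/8)(θ − sin θ) = 0.7077 m² and P = Dθ/2 = 2.158 m.
Hydraulic radius R = A/P = 0.7077/2.158 = 0.328 m.
From Manning's equation, S = [nQ / (1 A R^(2/3))]² = [0.013 × 0.728 / (1 × 0.7077 × 0.328^(2/3))]² = 0.000791.

S = 0.000791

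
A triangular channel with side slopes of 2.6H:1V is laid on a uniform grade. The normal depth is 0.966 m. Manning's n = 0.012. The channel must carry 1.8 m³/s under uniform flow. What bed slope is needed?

S = 0.000229

For a triangular section with side slope z = 2.6: A = zy² = 2.6×0.966² = 2.426 m²; P = 2y√(1+z²) = 2×0.966×2.786 = 5.382 m.
Hydraulic radius R = A/P = 2.426/5.382 = 0.4508 m.
From Manning's equation, S = [nQ / (1 A R^(2/3))]² = [0.012 × 1.8 / (1 × 2.426 × 0.4508^(2/3))]² = 0.000229.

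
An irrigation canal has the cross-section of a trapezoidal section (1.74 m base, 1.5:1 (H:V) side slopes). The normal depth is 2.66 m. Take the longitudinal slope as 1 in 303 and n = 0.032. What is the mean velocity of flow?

With bottom width b = 1.74 m and side slope z = 1.5: A = (b + zy)y = (1.74 + 1.5×2.66)×2.66 = 15.24 m²; P = b + 2y√(1+z²) = 1.74 + 2×2.66×1.803 = 11.33 m.
Hydraulic radius R = A/P = 15.24/11.33 = 1.345 m.
From Manning's equation, V = (1/n) R^(2/3) S^(1/2) = (1/0.032) × 1.345^(2/3) × 0.0033^(1/2) = 2.19 m/s.

V = 2.19 m/s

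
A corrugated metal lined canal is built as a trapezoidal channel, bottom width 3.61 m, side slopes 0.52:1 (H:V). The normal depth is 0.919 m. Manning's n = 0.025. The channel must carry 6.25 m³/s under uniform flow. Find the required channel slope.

S = 0.003

With bottom width b = 3.61 m and side slope z = 0.52: A = (b + zy)y = (3.61 + 0.52×0.919)×0.919 = 3.757 m²; P = b + 2y√(1+z²) = 3.61 + 2×0.919×1.127 = 5.682 m.
Hydraulic radius R = A/P = 3.757/5.682 = 0.6612 m.
From Manning's equation, S = [nQ / (1 A R^(2/3))]² = [0.025 × 6.25 / (1 × 3.757 × 0.6612^(2/3))]² = 0.003.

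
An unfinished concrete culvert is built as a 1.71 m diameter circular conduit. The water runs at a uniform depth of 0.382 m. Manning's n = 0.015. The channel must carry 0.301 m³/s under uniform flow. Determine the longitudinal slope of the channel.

For a circular section of diameter D = 1.71 m at depth y = 0.382 m, the central angle is θ = 2 arccos(1 − 2y/D) = 1.969 rad. Then A = (D²/8)(θ − sin θ) = 0.3829 m² and P = Dθ/2 = 1.684 m.
Hydraulic radius R = A/P = 0.3829/1.684 = 0.2274 m.
From Manning's equation, S = [nQ / (1 A R^(2/3))]² = [0.015 × 0.301 / (1 × 0.3829 × 0.2274^(2/3))]² = 0.001.

S = 0.001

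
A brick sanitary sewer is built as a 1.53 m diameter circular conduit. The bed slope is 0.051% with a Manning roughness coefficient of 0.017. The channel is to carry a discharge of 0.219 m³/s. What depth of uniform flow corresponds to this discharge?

Manning's equation rearranged: A R^(2/3) = nQ / (1·√S) = 0.017 × 0.219 / (√0.00051) = 0.1649.
At y = 0.379 m: A R^(2/3) = 0.1303 — too small.
At y = 0.495 m: A R^(2/3) = 0.2194 — too large.
At y = 0.427 m: A R^(2/3) = 0.1648 — close enough.

y_n = 0.427 m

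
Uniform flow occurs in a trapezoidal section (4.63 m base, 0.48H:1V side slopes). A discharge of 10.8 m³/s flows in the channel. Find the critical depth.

y_c = 0.799 m

At critical depth, Q² T / (g A³) = 1, i.e. A³/T = Q²/g = 10.8²/9.81 = 11.89.
Trying y = 0.961 m: A³/T = 21.09 — high.
Trying y = 0.799 m: A³/T = 11.91 — close enough.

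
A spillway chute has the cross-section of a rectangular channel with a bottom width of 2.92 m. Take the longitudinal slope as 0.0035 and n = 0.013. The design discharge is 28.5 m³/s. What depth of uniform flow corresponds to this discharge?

Manning's equation rearranged: A R^(2/3) = nQ / (1·√S) = 0.013 × 28.5 / (√0.0035) = 6.263.
Try y = 1.78 m: A R^(2/3) = 4.487 — low.
Try y = 2.84 m: A R^(2/3) = 8.094 — high.
Try y = 2.31 m: A R^(2/3) = 6.262 — matches.

y_n = 2.31 m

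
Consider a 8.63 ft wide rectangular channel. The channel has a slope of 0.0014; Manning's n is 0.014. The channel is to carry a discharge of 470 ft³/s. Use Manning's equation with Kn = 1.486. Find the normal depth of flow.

Manning's equation rearranged: A R^(2/3) = nQ / (1.486·√S) = 0.014 × 470 / (1.486 × √0.0014) = 118.3.
At y = 8.71 ft: A R^(2/3) = 152.4 — over.
At y = 5.03 ft: A R^(2/3) = 76.13 — short.
At y = 7.1 ft: A R^(2/3) = 118.3 — matches.

y_n = 7.1 ft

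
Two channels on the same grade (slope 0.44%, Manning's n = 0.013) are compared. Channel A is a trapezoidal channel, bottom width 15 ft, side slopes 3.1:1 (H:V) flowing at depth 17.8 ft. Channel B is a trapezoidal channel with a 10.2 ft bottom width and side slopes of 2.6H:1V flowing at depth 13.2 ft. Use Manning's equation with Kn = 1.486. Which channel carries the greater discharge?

Channel A: With bottom width b = 15 ft and side slope z = 3.1: A = (b + zy)y = (15 + 3.1×17.8)×17.8 = 1249 ft²; P = b + 2y√(1+z²) = 15 + 2×17.8×3.257 = 131 ft. Hydraulic radius R = A/P = 1249/131 = 9.539 ft. Q_A = (1.486/0.013)·1249·9.539^(2/3)·√0.0044 = 42600 ft³/s.
Channel B: With bottom width b = 10.2 ft and side slope z = 2.6: A = (b + zy)y = (10.2 + 2.6×13.2)×13.2 = 587.7 ft²; P = b + 2y√(1+z²) = 10.2 + 2×13.2×2.786 = 83.74 ft. Hydraulic radius R = A/P = 587.7/83.74 = 7.018 ft. Q_B = (1.486/0.013)·587.7·7.018^(2/3)·√0.0044 = 16330 ft³/s.
Q_A = 42600 ft³/s vs Q_B = 16330 ft³/s, so channel A carries more.

channel A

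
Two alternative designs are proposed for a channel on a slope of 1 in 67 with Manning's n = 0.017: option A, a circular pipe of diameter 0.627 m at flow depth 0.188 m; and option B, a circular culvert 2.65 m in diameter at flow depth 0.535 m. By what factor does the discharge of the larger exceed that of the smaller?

Channel A: For a circular section of diameter D = 0.627 m at depth y = 0.188 m, the central angle is θ = 2 arccos(1 − 2y/D) = 2.318 rad. Then A = (D²/8)(θ − sin θ) = 0.07785 m² and P = Dθ/2 = 0.7266 m. Hydraulic radius R = A/P = 0.07785/0.7266 = 0.1071 m. Q_A = (1/0.017)·0.07785·0.1071^(2/3)·√0.01493 = 0.1262 m³/s.
Channel B: For a circular section of diameter D = 2.65 m at depth y = 0.535 m, the central angle is θ = 2 arccos(1 − 2y/D) = 1.864 rad. Then A = (D²/8)(θ − sin θ) = 0.7959 m² and P = Dθ/2 = 2.47 m. Hydraulic radius R = A/P = 0.7959/2.47 = 0.3223 m. Q_B = (1/0.017)·0.7959·0.3223^(2/3)·√0.01493 = 2.688 m³/s.
The larger discharge is 2.688 m³/s and the smaller is 0.1262 m³/s; the ratio is 21.3.

21.3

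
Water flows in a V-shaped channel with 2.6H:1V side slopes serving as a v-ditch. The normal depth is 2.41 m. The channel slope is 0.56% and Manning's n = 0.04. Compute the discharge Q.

Q = 30.6 m³/s

For a triangular section with side slope z = 2.6: A = zy² = 2.6×2.41² = 15.1 m²; P = 2y√(1+z²) = 2×2.41×2.786 = 13.43 m.
Hydraulic radius R = A/P = 15.1/13.43 = 1.125 m.
Manning's equation: Q = (1/n) A R^(2/3) S^(1/2) = (1/0.04) × 15.1 × 1.125^(2/3) × 0.0056^(1/2) = 30.6 m³/s.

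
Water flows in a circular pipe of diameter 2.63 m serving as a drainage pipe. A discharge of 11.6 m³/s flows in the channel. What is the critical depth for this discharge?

y_c = 1.53 m

At critical depth, Q² T / (g A³) = 1, i.e. A³/T = Q²/g = 11.6²/9.81 = 13.72.
Trying y = 1.16 m: A³/T = 4.717 — too small.
Trying y = 1.81 m: A³/T = 26 — too large.
Trying y = 1.53 m: A³/T = 13.59 — ≈ 13.72.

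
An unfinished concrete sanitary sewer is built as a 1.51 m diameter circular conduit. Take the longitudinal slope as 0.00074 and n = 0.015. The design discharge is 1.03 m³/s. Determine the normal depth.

Manning's equation rearranged: A R^(2/3) = nQ / (1·√S) = 0.015 × 1.03 / (√0.00074) = 0.568.
At y = 1.04 m: A R^(2/3) = 0.7665 — too large.
At y = 0.699 m: A R^(2/3) = 0.4095 — too small.
At y = 0.849 m: A R^(2/3) = 0.5676 — matches.

y_n = 0.849 m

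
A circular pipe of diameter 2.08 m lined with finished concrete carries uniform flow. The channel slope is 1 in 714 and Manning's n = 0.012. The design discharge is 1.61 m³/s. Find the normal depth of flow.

Manning's equation rearranged: A R^(2/3) = nQ / (1·√S) = 0.012 × 1.61 / (√0.001401) = 0.5162.
Trying y = 0.521 m: A R^(2/3) = 0.3021 — low.
Trying y = 0.767 m: A R^(2/3) = 0.6371 — high.
Trying y = 0.686 m: A R^(2/3) = 0.5162 — close enough.

y_n = 0.686 m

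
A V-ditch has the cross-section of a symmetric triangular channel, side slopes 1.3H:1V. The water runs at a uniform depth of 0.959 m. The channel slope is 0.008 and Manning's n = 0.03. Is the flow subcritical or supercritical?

For a triangular section with side slope z = 1.3: A = zy² = 1.3×0.959² = 1.196 m²; P = 2y√(1+z²) = 2×0.959×1.64 = 3.146 m.
Hydraulic radius R = A/P = 1.196/3.146 = 0.3801 m.
V = (1/n) R^(2/3) √S = (1/0.03) × 0.3801^(2/3) × √0.008 = 1.564 m/s. Hydraulic depth D_h = A/T = 1.196/2.493 = 0.4795 m.
Froude number Fr = V/√(g·D_h) = 1.564/√(9.81×0.4795) = 0.721, which is less than 1, so the flow is subcritical.

subcritical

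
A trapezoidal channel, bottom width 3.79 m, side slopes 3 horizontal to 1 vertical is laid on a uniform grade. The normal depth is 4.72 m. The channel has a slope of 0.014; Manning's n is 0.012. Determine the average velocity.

V = 18.3 m/s

With bottom width b = 3.79 m and side slope z = 3: A = (b + zy)y = (3.79 + 3×4.72)×4.72 = 84.72 m²; P = b + 2y√(1+z²) = 3.79 + 2×4.72×3.162 = 33.64 m.
Hydraulic radius R = A/P = 84.72/33.64 = 2.518 m.
From Manning's equation, V = (1/n) R^(2/3) S^(1/2) = (1/0.012) × 2.518^(2/3) × 0.014^(1/2) = 18.3 m/s.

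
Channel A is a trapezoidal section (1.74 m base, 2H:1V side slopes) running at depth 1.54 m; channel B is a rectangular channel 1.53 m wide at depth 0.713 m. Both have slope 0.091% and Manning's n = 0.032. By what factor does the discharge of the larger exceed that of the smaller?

12

Channel A: With bottom width b = 1.74 m and side slope z = 2: A = (b + zy)y = (1.74 + 2×1.54)×1.54 = 7.423 m²; P = b + 2y√(1+z²) = 1.74 + 2×1.54×2.236 = 8.627 m. Hydraulic radius R = A/P = 7.423/8.627 = 0.8604 m. Q_A = (1/0.032)·7.423·0.8604^(2/3)·√0.00091 = 6.33 m³/s.
Channel B: Flow area A = b·y = 1.53 × 0.713 = 1.091 m². Wetted perimeter P = b + 2y = 1.53 + 2×0.713 = 2.956 m. Hydraulic radius R = A/P = 1.091/2.956 = 0.369 m. Q_B = (1/0.032)·1.091·0.369^(2/3)·√0.00091 = 0.5291 m³/s.
The larger discharge is 6.33 m³/s and the smaller is 0.5291 m³/s; the ratio is 12.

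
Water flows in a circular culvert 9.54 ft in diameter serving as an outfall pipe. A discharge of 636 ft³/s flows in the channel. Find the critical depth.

y_c = 6.14 ft

At critical depth, Q² T / (g A³) = 1, i.e. A³/T = Q²/g = 636²/32.2 = 12560.
Try y = 4.67 ft: A³/T = 4413 — short.
Try y = 7.31 ft: A³/T = 25140 — over.
Try y = 6.14 ft: A³/T = 12580 — close enough.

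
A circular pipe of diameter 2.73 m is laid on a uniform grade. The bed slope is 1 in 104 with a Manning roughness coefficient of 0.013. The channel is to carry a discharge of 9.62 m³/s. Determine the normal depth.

Manning's equation rearranged: A R^(2/3) = nQ / (1·√S) = 0.013 × 9.62 / (√0.009615) = 1.275.
At y = 1.22 m: A R^(2/3) = 1.867 — too large.
At y = 0.99 m: A R^(2/3) = 1.275 — close enough.

y_n = 0.99 m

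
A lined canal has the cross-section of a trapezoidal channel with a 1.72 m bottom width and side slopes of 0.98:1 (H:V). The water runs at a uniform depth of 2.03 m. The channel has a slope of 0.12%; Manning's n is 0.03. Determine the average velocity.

With bottom width b = 1.72 m and side slope z = 0.98: A = (b + zy)y = (1.72 + 0.98×2.03)×2.03 = 7.53 m²; P = b + 2y√(1+z²) = 1.72 + 2×2.03×1.4 = 7.405 m.
Hydraulic radius R = A/P = 7.53/7.405 = 1.017 m.
From Manning's equation, V = (1/n) R^(2/3) S^(1/2) = (1/0.03) × 1.017^(2/3) × 0.0012^(1/2) = 1.17 m/s.

V = 1.17 m/s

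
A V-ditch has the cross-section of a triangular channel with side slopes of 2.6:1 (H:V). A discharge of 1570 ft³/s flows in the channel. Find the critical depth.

At critical depth, Q² T / (g A³) = 1, i.e. A³/T = Q²/g = 1570²/32.2 = 76550.
Trying y = 5.47 ft: A³/T = 16550 — too small.
Trying y = 8.87 ft: A³/T = 185600 — too large.
Trying y = 7.43 ft: A³/T = 76540 — ≈ 76550.

y_c = 7.43 ft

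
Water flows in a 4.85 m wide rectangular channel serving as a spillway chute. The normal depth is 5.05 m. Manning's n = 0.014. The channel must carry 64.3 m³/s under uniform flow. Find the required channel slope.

S = 0.000699

Flow area A = b·y = 4.85 × 5.05 = 24.49 m². Wetted perimeter P = b + 2y = 4.85 + 2×5.05 = 14.95 m.
Hydraulic radius R = A/P = 24.49/14.95 = 1.638 m.
From Manning's equation, S = [nQ / (1 A R^(2/3))]² = [0.014 × 64.3 / (1 × 24.49 × 1.638^(2/3))]² = 0.000699.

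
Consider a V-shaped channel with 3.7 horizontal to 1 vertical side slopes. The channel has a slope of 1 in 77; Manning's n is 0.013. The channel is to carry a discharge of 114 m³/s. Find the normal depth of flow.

y_n = 1.92 m

Manning's equation rearranged: A R^(2/3) = nQ / (1·√S) = 0.013 × 114 / (√0.01299) = 13.
Trying y = 2.45 m: A R^(2/3) = 24.84 — over.
Trying y = 1.92 m: A R^(2/3) = 12.97 — matches.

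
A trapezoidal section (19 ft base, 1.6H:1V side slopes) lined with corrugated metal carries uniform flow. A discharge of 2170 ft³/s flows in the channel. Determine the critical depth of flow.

y_c = 6.17 ft

At critical depth, Q² T / (g A³) = 1, i.e. A³/T = Q²/g = 2170²/32.2 = 146200.
At y = 5.55 ft: A³/T = 100800 — short.
At y = 7.46 ft: A³/T = 286700 — over.
At y = 6.17 ft: A³/T = 145900 — matches.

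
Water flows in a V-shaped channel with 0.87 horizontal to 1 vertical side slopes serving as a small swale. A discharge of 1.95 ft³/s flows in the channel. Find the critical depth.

y_c = 0.792 ft

At critical depth, Q² T / (g A³) = 1, i.e. A³/T = Q²/g = 1.95²/32.2 = 0.1181.
Try y = 0.933 ft: A³/T = 0.2676 — too large.
Try y = 0.566 ft: A³/T = 0.02198 — too small.
Try y = 0.792 ft: A³/T = 0.1179 — matches.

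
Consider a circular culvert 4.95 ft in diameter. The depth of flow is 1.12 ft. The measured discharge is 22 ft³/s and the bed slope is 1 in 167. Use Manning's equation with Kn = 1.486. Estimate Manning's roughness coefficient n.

For a circular section of diameter D = 4.95 ft at depth y = 1.12 ft, the central angle is θ = 2 arccos(1 − 2y/D) = 1.983 rad. Then A = (D²/8)(θ − sin θ) = 3.267 ft² and P = Dθ/2 = 4.908 ft.
Hydraulic radius R = A/P = 3.267/4.908 = 0.6657 ft.
Rearranging Manning's equation: n = (1.486/Q) A R^(2/3) S^(1/2) = (1.486/22) × 3.267 × 0.6657^(2/3) × √0.005988 = 0.013.

n = 0.013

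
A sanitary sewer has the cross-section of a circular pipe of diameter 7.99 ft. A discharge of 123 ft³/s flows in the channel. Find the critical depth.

y_c = 2.75 ft

At critical depth, Q² T / (g A³) = 1, i.e. A³/T = Q²/g = 123²/32.2 = 469.8.
Try y = 2.47 ft: A³/T = 310.6 — short.
Try y = 2.97 ft: A³/T = 632.9 — over.
Try y = 2.75 ft: A³/T = 470.4 — matches.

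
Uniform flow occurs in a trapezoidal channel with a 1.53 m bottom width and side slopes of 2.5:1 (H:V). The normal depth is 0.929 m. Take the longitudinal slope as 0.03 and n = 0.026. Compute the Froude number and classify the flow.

supercritical

With bottom width b = 1.53 m and side slope z = 2.5: A = (b + zy)y = (1.53 + 2.5×0.929)×0.929 = 3.579 m²; P = b + 2y√(1+z²) = 1.53 + 2×0.929×2.693 = 6.533 m.
Hydraulic radius R = A/P = 3.579/6.533 = 0.5478 m.
V = (1/n) R^(2/3) √S = (1/0.026) × 0.5478^(2/3) × √0.03 = 4.46 m/s. Hydraulic depth D_h = A/T = 3.579/6.175 = 0.5796 m.
Froude number Fr = V/√(g·D_h) = 4.46/√(9.81×0.5796) = 1.87, which is greater than 1, so the flow is supercritical.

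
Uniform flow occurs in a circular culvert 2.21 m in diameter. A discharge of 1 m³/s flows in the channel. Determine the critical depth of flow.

y_c = 0.454 m

At critical depth, Q² T / (g A³) = 1, i.e. A³/T = Q²/g = 1²/9.81 = 0.1019.
Trying y = 0.37 m: A³/T = 0.04586 — low.
Trying y = 0.571 m: A³/T = 0.2505 — high.
Trying y = 0.454 m: A³/T = 0.1023 — ≈ 0.1019.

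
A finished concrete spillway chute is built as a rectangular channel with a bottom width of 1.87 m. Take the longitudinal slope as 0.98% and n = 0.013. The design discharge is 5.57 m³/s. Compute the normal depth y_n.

y_n = 0.715 m

Manning's equation rearranged: A R^(2/3) = nQ / (1·√S) = 0.013 × 5.57 / (√0.0098) = 0.7315.
At y = 0.872 m: A R^(2/3) = 0.9593 — too large.
At y = 0.715 m: A R^(2/3) = 0.7321 — matches.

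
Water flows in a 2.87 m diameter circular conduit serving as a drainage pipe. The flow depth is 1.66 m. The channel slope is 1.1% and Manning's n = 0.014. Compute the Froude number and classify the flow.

supercritical

For a circular section of diameter D = 2.87 m at depth y = 1.66 m, the central angle is θ = 2 arccos(1 − 2y/D) = 3.456 rad. Then A = (D²/8)(θ − sin θ) = 3.878 m² and P = Dθ/2 = 4.96 m.
Hydraulic radius R = A/P = 3.878/4.96 = 0.7818 m.
V = (1/n) R^(2/3) √S = (1/0.014) × 0.7818^(2/3) × √0.011 = 6.358 m/s. Hydraulic depth D_h = A/T = 3.878/2.835 = 1.368 m.
Froude number Fr = V/√(g·D_h) = 6.358/√(9.81×1.368) = 1.74, which is greater than 1, so the flow is supercritical.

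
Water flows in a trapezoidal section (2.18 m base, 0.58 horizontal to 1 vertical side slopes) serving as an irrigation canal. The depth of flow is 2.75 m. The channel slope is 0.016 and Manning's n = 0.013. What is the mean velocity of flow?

With bottom width b = 2.18 m and side slope z = 0.58: A = (b + zy)y = (2.18 + 0.58×2.75)×2.75 = 10.38 m²; P = b + 2y√(1+z²) = 2.18 + 2×2.75×1.156 = 8.538 m.
Hydraulic radius R = A/P = 10.38/8.538 = 1.216 m.
From Manning's equation, V = (1/n) R^(2/3) S^(1/2) = (1/0.013) × 1.216^(2/3) × 0.016^(1/2) = 11.1 m/s.

V = 11.1 m/s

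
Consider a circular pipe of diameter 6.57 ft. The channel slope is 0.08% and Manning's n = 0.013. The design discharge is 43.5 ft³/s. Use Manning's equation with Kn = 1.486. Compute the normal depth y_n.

Manning's equation rearranged: A R^(2/3) = nQ / (1.486·√S) = 0.013 × 43.5 / (1.486 × √0.0008) = 13.45.
At y = 2.04 ft: A R^(2/3) = 9.877 — too small.
At y = 2.67 ft: A R^(2/3) = 16.37 — too large.
At y = 2.4 ft: A R^(2/3) = 13.45 — ≈ 13.45.

y_n = 2.4 ft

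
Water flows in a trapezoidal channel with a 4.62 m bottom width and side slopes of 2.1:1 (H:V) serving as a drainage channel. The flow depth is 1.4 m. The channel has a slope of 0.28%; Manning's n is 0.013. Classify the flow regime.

With bottom width b = 4.62 m and side slope z = 2.1: A = (b + zy)y = (4.62 + 2.1×1.4)×1.4 = 10.58 m²; P = b + 2y√(1+z²) = 4.62 + 2×1.4×2.326 = 11.13 m.
Hydraulic radius R = A/P = 10.58/11.13 = 0.9507 m.
V = (1/n) R^(2/3) √S = (1/0.013) × 0.9507^(2/3) × √0.0028 = 3.936 m/s. Hydraulic depth D_h = A/T = 10.58/10.5 = 1.008 m.
Froude number Fr = V/√(g·D_h) = 3.936/√(9.81×1.008) = 1.25, which is greater than 1, so the flow is supercritical.

supercritical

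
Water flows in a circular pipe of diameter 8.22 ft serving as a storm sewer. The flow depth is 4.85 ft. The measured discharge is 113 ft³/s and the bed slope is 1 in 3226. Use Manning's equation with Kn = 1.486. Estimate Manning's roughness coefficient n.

n = 0.013

For a circular section of diameter D = 8.22 ft at depth y = 4.85 ft, the central angle is θ = 2 arccos(1 − 2y/D) = 3.504 rad. Then A = (D²/8)(θ − sin θ) = 32.58 ft² and P = Dθ/2 = 14.4 ft.
Hydraulic radius R = A/P = 32.58/14.4 = 2.263 ft.
Rearranging Manning's equation: n = (1.486/Q) A R^(2/3) S^(1/2) = (1.486/113) × 32.58 × 2.263^(2/3) × √0.00031 = 0.013.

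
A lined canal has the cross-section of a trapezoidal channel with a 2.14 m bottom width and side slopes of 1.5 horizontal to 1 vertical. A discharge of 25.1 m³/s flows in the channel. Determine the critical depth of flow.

At critical depth, Q² T / (g A³) = 1, i.e. A³/T = Q²/g = 25.1²/9.81 = 64.22.
At y = 1.29 m: A³/T = 24.17 — low.
At y = 1.66 m: A³/T = 63.77 — ≈ 64.22.

y_c = 1.66 m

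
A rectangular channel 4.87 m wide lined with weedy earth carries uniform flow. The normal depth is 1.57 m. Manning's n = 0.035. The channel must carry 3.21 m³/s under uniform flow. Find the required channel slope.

Flow area A = b·y = 4.87 × 1.57 = 7.646 m². Wetted perimeter P = b + 2y = 4.87 + 2×1.57 = 8.01 m.
Hydraulic radius R = A/P = 7.646/8.01 = 0.9545 m.
From Manning's equation, S = [nQ / (1 A R^(2/3))]² = [0.035 × 3.21 / (1 × 7.646 × 0.9545^(2/3))]² = 0.00023.

S = 0.00023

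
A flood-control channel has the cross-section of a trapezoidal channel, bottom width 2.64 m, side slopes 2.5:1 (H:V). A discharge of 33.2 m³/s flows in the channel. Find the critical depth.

At critical depth, Q² T / (g A³) = 1, i.e. A³/T = Q²/g = 33.2²/9.81 = 112.4.
At y = 1.24 m: A³/T = 40.79 — low.
At y = 1.6 m: A³/T = 112.7 — matches.

y_c = 1.6 m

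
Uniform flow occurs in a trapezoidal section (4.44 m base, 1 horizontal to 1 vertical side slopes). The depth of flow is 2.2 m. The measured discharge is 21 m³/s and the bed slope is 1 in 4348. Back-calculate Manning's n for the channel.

With bottom width b = 4.44 m and side slope z = 1: A = (b + zy)y = (4.44 + 1×2.2)×2.2 = 14.61 m²; P = b + 2y√(1+z²) = 4.44 + 2×2.2×1.414 = 10.66 m.
Hydraulic radius R = A/P = 14.61/10.66 = 1.37 m.
Rearranging Manning's equation: n = (1/Q) A R^(2/3) S^(1/2) = (1/21) × 14.61 × 1.37^(2/3) × √0.00023 = 0.013.

n = 0.013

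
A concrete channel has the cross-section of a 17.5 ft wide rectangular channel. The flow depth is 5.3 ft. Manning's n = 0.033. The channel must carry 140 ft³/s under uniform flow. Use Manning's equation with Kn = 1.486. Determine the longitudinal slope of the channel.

Flow area A = b·y = 17.5 × 5.3 = 92.75 ft². Wetted perimeter P = b + 2y = 17.5 + 2×5.3 = 28.1 ft.
Hydraulic radius R = A/P = 92.75/28.1 = 3.301 ft.
From Manning's equation, S = [nQ / (1.486 A R^(2/3))]² = [0.033 × 140 / (1.486 × 92.75 × 3.301^(2/3))]² = 0.000229.

S = 0.000229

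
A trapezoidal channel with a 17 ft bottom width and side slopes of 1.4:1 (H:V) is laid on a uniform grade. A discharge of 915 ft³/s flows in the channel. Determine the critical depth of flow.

At critical depth, Q² T / (g A³) = 1, i.e. A³/T = Q²/g = 915²/32.2 = 26000.
Trying y = 3.35 ft: A³/T = 14540 — low.
Trying y = 4.39 ft: A³/T = 35820 — high.
Trying y = 3.99 ft: A³/T = 25980 — close enough.

y_c = 3.99 ft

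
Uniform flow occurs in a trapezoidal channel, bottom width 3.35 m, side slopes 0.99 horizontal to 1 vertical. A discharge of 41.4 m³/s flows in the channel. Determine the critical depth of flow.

y_c = 2.03 m

At critical depth, Q² T / (g A³) = 1, i.e. A³/T = Q²/g = 41.4²/9.81 = 174.7.
Trying y = 2.3 m: A³/T = 274.3 — over.
Trying y = 1.5 m: A³/T = 60.36 — short.
Trying y = 2.03 m: A³/T = 174.8 — ≈ 174.7.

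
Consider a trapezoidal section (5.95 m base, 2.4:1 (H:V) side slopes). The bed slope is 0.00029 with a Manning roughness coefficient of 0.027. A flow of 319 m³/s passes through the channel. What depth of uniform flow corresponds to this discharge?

y_n = 7.87 m

Manning's equation rearranged: A R^(2/3) = nQ / (1·√S) = 0.027 × 319 / (√0.00029) = 505.8.
At y = 6.2 m: A R^(2/3) = 291 — short.
At y = 9.39 m: A R^(2/3) = 769.9 — over.
At y = 7.87 m: A R^(2/3) = 506.4 — close enough.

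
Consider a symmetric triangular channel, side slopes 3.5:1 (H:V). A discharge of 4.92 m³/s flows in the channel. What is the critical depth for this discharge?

At critical depth, Q² T / (g A³) = 1, i.e. A³/T = Q²/g = 4.92²/9.81 = 2.468.
At y = 0.993 m: A³/T = 5.914 — over.
At y = 0.631 m: A³/T = 0.6127 — short.
At y = 0.834 m: A³/T = 2.471 — close enough.

y_c = 0.834 m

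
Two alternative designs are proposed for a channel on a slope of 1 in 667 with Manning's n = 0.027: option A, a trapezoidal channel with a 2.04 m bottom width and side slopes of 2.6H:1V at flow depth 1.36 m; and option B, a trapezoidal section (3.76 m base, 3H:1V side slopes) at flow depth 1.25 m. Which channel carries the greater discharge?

Channel A: With bottom width b = 2.04 m and side slope z = 2.6: A = (b + zy)y = (2.04 + 2.6×1.36)×1.36 = 7.583 m²; P = b + 2y√(1+z²) = 2.04 + 2×1.36×2.786 = 9.617 m. Hydraulic radius R = A/P = 7.583/9.617 = 0.7885 m. Q_A = (1/0.027)·7.583·0.7885^(2/3)·√0.001499 = 9.282 m³/s.
Channel B: With bottom width b = 3.76 m and side slope z = 3: A = (b + zy)y = (3.76 + 3×1.25)×1.25 = 9.387 m²; P = b + 2y√(1+z²) = 3.76 + 2×1.25×3.162 = 11.67 m. Hydraulic radius R = A/P = 9.387/11.67 = 0.8047 m. Q_B = (1/0.027)·9.387·0.8047^(2/3)·√0.001499 = 11.65 m³/s.
Q_A = 9.282 m³/s vs Q_B = 11.65 m³/s, so channel B carries more.

channel B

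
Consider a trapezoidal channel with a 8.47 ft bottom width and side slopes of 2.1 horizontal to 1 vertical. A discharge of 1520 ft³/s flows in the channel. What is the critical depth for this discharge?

y_c = 6.27 ft

At critical depth, Q² T / (g A³) = 1, i.e. A³/T = Q²/g = 1520²/32.2 = 71750.
At y = 4.43 ft: A³/T = 18030 — short.
At y = 6.87 ft: A³/T = 104300 — over.
At y = 6.27 ft: A³/T = 71740 — ≈ 71750.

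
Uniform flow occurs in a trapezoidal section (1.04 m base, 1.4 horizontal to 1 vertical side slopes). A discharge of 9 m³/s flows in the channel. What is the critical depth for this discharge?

y_c = 1.21 m

At critical depth, Q² T / (g A³) = 1, i.e. A³/T = Q²/g = 9²/9.81 = 8.257.
Try y = 1.5 m: A³/T = 19.94 — over.
Try y = 1.02 m: A³/T = 4.095 — short.
Try y = 1.21 m: A³/T = 8.176 — ≈ 8.257.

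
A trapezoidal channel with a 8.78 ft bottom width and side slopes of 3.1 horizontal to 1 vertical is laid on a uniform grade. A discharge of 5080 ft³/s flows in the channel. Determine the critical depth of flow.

y_c = 9.77 ft

At critical depth, Q² T / (g A³) = 1, i.e. A³/T = Q²/g = 5080²/32.2 = 801400.
At y = 11.6 ft: A³/T = 1732000 — over.
At y = 8.62 ft: A³/T = 460600 — short.
At y = 9.77 ft: A³/T = 801800 — matches.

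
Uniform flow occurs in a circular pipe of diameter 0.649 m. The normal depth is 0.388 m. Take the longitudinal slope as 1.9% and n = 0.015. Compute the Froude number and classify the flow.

For a circular section of diameter D = 0.649 m at depth y = 0.388 m, the central angle is θ = 2 arccos(1 − 2y/D) = 3.536 rad. Then A = (D²/8)(θ − sin θ) = 0.2064 m² and P = Dθ/2 = 1.147 m.
Hydraulic radius R = A/P = 0.2064/1.147 = 0.1799 m.
V = (1/n) R^(2/3) √S = (1/0.015) × 0.1799^(2/3) × √0.019 = 2.928 m/s. Hydraulic depth D_h = A/T = 0.2064/0.6365 = 0.3242 m.
Froude number Fr = V/√(g·D_h) = 2.928/√(9.81×0.3242) = 1.64, which is greater than 1, so the flow is supercritical.

supercritical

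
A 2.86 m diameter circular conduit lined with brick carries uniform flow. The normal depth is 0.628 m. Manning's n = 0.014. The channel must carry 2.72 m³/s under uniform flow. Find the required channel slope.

S = 0.00492

For a circular section of diameter D = 2.86 m at depth y = 0.628 m, the central angle is θ = 2 arccos(1 − 2y/D) = 1.951 rad. Then A = (D²/8)(θ − sin θ) = 1.045 m² and P = Dθ/2 = 2.79 m.
Hydraulic radius R = A/P = 1.045/2.79 = 0.3746 m.
From Manning's equation, S = [nQ / (1 A R^(2/3))]² = [0.014 × 2.72 / (1 × 1.045 × 0.3746^(2/3))]² = 0.00492.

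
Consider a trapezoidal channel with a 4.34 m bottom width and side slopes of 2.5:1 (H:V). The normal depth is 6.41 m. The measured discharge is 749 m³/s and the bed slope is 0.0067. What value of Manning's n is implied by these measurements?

With bottom width b = 4.34 m and side slope z = 2.5: A = (b + zy)y = (4.34 + 2.5×6.41)×6.41 = 130.5 m²; P = b + 2y√(1+z²) = 4.34 + 2×6.41×2.693 = 38.86 m.
Hydraulic radius R = A/P = 130.5/38.86 = 3.359 m.
Rearranging Manning's equation: n = (1/Q) A R^(2/3) S^(1/2) = (1/749) × 130.5 × 3.359^(2/3) × √0.0067 = 0.032.

n = 0.032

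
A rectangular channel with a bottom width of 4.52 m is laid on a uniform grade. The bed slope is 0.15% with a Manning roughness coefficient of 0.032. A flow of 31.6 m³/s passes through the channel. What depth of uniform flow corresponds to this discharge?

Manning's equation rearranged: A R^(2/3) = nQ / (1·√S) = 0.032 × 31.6 / (√0.0015) = 26.11.
Try y = 5.17 m: A R^(2/3) = 31.6 — high.
Try y = 3.44 m: A R^(2/3) = 19.12 — low.
Try y = 4.42 m: A R^(2/3) = 26.13 — matches.

y_n = 4.42 m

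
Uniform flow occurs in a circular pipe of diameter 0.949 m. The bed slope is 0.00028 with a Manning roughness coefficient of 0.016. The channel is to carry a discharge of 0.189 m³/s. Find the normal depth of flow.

y_n = 0.567 m

Manning's equation rearranged: A R^(2/3) = nQ / (1·√S) = 0.016 × 0.189 / (√0.00028) = 0.1807.
Trying y = 0.689 m: A R^(2/3) = 0.2377 — high.
Trying y = 0.468 m: A R^(2/3) = 0.1324 — low.
Trying y = 0.567 m: A R^(2/3) = 0.1809 — ≈ 0.1807.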